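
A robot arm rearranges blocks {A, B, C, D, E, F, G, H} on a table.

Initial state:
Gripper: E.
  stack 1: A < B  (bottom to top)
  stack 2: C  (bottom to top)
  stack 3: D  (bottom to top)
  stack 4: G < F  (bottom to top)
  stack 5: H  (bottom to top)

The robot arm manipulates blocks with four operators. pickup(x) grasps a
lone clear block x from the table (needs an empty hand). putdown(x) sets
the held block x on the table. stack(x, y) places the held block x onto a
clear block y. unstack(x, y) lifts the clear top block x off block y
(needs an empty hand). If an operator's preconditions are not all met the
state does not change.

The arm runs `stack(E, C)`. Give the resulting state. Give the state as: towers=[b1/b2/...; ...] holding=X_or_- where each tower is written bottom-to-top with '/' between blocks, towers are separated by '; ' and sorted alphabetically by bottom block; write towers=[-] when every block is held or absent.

towers=[A/B; C/E; D; G/F; H] holding=-

before: towers=[A/B; C; D; G/F; H] holding=E
pre[stack(E, C)]: holding(E) yes, clear(C) yes, E≠C yes
all met → apply stack(E, C)
after:  towers=[A/B; C/E; D; G/F; H] holding=-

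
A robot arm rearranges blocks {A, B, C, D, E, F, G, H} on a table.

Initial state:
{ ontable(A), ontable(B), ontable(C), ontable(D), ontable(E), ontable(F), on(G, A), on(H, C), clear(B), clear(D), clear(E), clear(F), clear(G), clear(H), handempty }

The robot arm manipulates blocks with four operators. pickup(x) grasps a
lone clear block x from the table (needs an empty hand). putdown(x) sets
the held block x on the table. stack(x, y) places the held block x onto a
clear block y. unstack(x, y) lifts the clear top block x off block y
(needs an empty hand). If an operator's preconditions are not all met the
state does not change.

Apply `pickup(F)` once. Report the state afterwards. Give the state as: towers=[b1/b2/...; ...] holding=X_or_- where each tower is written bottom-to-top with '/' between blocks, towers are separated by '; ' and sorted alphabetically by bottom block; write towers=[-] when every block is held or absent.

before: towers=[A/G; B; C/H; D; E; F] holding=-
pre[pickup(F)]: clear(F) ✓, ontable(F) ✓, handempty ✓
all met → apply pickup(F)
after:  towers=[A/G; B; C/H; D; E] holding=F

towers=[A/G; B; C/H; D; E] holding=F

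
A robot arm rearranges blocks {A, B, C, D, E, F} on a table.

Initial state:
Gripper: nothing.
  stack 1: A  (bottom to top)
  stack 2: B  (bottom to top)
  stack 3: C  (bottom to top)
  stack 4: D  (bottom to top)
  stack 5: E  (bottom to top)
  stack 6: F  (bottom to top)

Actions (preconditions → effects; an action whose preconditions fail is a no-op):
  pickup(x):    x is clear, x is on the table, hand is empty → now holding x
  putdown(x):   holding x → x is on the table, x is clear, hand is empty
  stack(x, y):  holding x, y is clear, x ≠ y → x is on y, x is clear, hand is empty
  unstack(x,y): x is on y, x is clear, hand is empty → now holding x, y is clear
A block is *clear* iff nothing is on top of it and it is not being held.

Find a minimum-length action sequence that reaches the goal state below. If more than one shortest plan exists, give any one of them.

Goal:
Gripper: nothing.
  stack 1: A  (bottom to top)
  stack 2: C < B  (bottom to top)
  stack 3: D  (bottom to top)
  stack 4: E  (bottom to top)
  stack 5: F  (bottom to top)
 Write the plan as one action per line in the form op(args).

step 1 (pickup(B)): towers=[A; C; D; E; F] holding=B
step 2 (stack(B, C)): towers=[A; C/B; D; E; F] holding=-
goal check: towers=[A; C/B; D; E; F] holding=- — reached (length 2, optimal by BFS)

pickup(B)
stack(B, C)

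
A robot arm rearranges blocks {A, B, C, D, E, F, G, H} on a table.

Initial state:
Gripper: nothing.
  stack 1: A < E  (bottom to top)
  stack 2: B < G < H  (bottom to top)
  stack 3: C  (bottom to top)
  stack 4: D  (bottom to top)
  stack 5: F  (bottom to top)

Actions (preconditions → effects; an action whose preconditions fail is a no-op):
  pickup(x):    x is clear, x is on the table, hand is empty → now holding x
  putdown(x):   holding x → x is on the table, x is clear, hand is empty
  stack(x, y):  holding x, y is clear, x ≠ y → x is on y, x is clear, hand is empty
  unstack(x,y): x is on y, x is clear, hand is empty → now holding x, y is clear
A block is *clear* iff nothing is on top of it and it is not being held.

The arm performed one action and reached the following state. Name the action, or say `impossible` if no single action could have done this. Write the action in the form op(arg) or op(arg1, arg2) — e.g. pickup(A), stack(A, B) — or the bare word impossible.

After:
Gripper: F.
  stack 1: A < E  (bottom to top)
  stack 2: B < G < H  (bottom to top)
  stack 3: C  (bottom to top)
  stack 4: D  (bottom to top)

target: towers=[A/E; B/G/H; C; D] holding=F
     unstack(E, A) → towers=[A; B/G/H; C; D; F] holding=E
     unstack(H, G) → towers=[A/E; B/G; C; D; F] holding=H
         pickup(F) → towers=[A/E; B/G/H; C; D] holding=F  ← match
         pickup(D) → towers=[A/E; B/G/H; C; F] holding=D
         pickup(C) → towers=[A/E; B/G/H; D; F] holding=C

pickup(F)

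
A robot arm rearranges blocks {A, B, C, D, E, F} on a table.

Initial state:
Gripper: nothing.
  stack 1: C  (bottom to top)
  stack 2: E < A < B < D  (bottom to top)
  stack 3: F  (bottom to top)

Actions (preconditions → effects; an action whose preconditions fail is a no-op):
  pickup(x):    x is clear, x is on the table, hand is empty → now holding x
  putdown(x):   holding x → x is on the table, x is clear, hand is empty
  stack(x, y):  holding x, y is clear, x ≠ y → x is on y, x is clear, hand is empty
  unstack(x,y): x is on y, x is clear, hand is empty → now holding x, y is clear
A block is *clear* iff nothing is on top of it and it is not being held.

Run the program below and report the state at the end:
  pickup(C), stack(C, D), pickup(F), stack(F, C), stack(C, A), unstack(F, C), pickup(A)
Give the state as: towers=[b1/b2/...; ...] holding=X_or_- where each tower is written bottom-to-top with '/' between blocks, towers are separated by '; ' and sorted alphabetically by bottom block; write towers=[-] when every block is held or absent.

step 1 (pickup(C)): towers=[E/A/B/D; F] holding=C
step 2 (stack(C, D)): towers=[E/A/B/D/C; F] holding=-
step 3 (pickup(F)): towers=[E/A/B/D/C] holding=F
step 4 (stack(F, C)): towers=[E/A/B/D/C/F] holding=-
step 5 (stack(C, A)) [no-op]: towers=[E/A/B/D/C/F] holding=-
step 6 (unstack(F, C)): towers=[E/A/B/D/C] holding=F
step 7 (pickup(A)) [no-op]: towers=[E/A/B/D/C] holding=F

towers=[E/A/B/D/C] holding=F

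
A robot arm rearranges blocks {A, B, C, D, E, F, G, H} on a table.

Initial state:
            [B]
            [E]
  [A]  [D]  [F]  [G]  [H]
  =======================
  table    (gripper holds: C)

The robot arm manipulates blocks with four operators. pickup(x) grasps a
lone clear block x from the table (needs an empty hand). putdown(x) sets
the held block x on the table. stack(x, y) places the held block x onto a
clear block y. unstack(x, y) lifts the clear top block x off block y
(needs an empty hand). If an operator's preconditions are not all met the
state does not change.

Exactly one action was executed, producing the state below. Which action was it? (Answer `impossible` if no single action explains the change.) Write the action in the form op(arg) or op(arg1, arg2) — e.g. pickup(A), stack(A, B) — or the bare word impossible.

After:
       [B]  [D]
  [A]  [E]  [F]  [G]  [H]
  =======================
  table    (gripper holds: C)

impossible

target: towers=[A; E/B; F/D; G; H] holding=C
        putdown(C) → towers=[A; C; D; F/E/B; G; H] holding=-
       stack(C, G) → towers=[A; D; F/E/B; G/C; H] holding=-
       stack(C, A) → towers=[A/C; D; F/E/B; G; H] holding=-
       stack(C, H) → towers=[A; D; F/E/B; G; H/C] holding=-
       stack(C, B) → towers=[A; D; F/E/B/C; G; H] holding=-
       stack(C, D) → towers=[A; D/C; F/E/B; G; H] holding=-
none of the 6 applicable actions match → impossible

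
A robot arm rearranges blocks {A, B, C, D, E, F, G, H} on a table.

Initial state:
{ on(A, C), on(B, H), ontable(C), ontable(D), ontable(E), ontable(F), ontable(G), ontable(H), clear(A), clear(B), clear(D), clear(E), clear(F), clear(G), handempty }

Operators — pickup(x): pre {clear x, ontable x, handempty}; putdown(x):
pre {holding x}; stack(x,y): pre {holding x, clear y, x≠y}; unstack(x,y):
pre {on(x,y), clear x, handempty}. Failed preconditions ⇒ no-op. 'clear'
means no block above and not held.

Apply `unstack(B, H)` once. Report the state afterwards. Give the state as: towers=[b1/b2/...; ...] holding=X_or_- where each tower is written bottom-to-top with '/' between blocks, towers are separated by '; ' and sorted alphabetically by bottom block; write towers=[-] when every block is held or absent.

towers=[C/A; D; E; F; G; H] holding=B

before: towers=[C/A; D; E; F; G; H/B] holding=-
pre[unstack(B, H)]: on(B,H) yes, clear(B) yes, handempty yes
all met → apply unstack(B, H)
after:  towers=[C/A; D; E; F; G; H] holding=B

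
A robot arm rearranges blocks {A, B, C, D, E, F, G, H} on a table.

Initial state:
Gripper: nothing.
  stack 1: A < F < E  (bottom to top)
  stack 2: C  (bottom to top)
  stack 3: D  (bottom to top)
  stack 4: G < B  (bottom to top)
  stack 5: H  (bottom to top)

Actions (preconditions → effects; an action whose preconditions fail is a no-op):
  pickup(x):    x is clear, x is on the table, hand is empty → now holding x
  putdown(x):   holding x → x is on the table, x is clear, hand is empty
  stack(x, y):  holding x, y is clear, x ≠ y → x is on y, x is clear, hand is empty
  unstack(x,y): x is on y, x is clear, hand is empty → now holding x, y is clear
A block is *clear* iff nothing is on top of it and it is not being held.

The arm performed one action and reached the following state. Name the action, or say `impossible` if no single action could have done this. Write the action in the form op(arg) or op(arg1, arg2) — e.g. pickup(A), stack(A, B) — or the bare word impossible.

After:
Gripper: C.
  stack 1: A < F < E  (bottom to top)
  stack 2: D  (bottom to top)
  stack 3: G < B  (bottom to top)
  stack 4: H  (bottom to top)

pickup(C)

target: towers=[A/F/E; D; G/B; H] holding=C
     unstack(E, F) → towers=[A/F; C; D; G/B; H] holding=E
         pickup(H) → towers=[A/F/E; C; D; G/B] holding=H
     unstack(B, G) → towers=[A/F/E; C; D; G; H] holding=B
         pickup(D) → towers=[A/F/E; C; G/B; H] holding=D
         pickup(C) → towers=[A/F/E; D; G/B; H] holding=C  ← match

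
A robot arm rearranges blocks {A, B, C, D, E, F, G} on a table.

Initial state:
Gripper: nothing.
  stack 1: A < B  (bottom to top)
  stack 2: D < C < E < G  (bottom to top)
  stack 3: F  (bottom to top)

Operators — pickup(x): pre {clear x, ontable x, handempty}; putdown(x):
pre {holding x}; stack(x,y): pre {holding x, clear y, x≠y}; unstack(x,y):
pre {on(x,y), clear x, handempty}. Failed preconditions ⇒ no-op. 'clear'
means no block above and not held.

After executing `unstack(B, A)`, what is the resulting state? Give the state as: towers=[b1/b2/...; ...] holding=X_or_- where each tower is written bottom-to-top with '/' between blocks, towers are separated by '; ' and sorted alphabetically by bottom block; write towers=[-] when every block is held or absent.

before: towers=[A/B; D/C/E/G; F] holding=-
pre[unstack(B, A)]: on(B,A) ok, clear(B) ok, handempty ok
all met → apply unstack(B, A)
after:  towers=[A; D/C/E/G; F] holding=B

towers=[A; D/C/E/G; F] holding=B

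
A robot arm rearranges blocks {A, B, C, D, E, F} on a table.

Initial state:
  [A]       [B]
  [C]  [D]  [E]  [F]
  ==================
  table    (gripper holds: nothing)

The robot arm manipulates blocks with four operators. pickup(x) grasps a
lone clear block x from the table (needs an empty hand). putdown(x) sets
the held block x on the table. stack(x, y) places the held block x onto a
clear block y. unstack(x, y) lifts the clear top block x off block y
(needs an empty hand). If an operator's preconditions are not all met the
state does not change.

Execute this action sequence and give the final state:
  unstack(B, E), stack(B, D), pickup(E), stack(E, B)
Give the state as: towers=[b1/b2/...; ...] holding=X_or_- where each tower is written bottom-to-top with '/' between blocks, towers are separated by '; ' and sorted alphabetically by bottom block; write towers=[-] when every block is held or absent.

step 1 (unstack(B, E)): towers=[C/A; D; E; F] holding=B
step 2 (stack(B, D)): towers=[C/A; D/B; E; F] holding=-
step 3 (pickup(E)): towers=[C/A; D/B; F] holding=E
step 4 (stack(E, B)): towers=[C/A; D/B/E; F] holding=-

towers=[C/A; D/B/E; F] holding=-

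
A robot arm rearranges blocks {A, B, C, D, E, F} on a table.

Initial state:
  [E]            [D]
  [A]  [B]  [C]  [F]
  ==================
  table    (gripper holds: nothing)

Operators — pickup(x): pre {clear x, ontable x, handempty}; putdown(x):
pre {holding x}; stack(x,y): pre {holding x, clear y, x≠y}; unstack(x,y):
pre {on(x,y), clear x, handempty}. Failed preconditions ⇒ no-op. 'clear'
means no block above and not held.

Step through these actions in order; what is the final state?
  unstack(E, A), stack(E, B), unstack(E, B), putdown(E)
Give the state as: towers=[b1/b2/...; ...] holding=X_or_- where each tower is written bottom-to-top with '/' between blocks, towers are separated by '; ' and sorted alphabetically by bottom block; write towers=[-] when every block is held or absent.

step 1 (unstack(E, A)): towers=[A; B; C; F/D] holding=E
step 2 (stack(E, B)): towers=[A; B/E; C; F/D] holding=-
step 3 (unstack(E, B)): towers=[A; B; C; F/D] holding=E
step 4 (putdown(E)): towers=[A; B; C; E; F/D] holding=-

towers=[A; B; C; E; F/D] holding=-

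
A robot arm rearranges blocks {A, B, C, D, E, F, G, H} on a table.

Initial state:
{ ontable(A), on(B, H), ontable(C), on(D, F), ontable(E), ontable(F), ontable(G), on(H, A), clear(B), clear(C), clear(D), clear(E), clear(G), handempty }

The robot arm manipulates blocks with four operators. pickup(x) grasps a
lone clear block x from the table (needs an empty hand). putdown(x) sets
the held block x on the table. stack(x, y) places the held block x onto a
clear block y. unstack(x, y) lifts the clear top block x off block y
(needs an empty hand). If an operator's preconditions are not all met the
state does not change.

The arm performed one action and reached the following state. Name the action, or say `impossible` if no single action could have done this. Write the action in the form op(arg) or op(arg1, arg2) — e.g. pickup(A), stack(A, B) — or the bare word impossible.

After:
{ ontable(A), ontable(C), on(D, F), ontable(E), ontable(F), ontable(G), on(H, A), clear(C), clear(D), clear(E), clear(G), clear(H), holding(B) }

unstack(B, H)

target: towers=[A/H; C; E; F/D; G] holding=B
         pickup(G) → towers=[A/H/B; C; E; F/D] holding=G
         pickup(E) → towers=[A/H/B; C; F/D; G] holding=E
     unstack(B, H) → towers=[A/H; C; E; F/D; G] holding=B  ← match
     unstack(D, F) → towers=[A/H/B; C; E; F; G] holding=D
         pickup(C) → towers=[A/H/B; E; F/D; G] holding=C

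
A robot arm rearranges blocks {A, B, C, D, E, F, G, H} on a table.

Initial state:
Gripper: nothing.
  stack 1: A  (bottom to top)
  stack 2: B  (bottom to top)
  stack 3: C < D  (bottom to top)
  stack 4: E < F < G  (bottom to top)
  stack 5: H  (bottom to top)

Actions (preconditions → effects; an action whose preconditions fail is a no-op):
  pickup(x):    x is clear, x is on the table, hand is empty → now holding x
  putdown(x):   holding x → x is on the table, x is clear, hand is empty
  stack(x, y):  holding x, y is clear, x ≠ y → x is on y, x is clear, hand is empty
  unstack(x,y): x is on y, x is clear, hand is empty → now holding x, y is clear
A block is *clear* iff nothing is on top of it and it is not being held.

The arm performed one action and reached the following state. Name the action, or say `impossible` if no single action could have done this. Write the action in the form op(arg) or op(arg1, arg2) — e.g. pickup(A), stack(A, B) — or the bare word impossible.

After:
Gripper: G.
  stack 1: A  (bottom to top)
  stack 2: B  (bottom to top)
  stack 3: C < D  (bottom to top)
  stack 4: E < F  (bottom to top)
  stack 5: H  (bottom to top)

target: towers=[A; B; C/D; E/F; H] holding=G
     unstack(G, F) → towers=[A; B; C/D; E/F; H] holding=G  ← match
         pickup(A) → towers=[B; C/D; E/F/G; H] holding=A
         pickup(H) → towers=[A; B; C/D; E/F/G] holding=H
         pickup(B) → towers=[A; C/D; E/F/G; H] holding=B
     unstack(D, C) → towers=[A; B; C; E/F/G; H] holding=D

unstack(G, F)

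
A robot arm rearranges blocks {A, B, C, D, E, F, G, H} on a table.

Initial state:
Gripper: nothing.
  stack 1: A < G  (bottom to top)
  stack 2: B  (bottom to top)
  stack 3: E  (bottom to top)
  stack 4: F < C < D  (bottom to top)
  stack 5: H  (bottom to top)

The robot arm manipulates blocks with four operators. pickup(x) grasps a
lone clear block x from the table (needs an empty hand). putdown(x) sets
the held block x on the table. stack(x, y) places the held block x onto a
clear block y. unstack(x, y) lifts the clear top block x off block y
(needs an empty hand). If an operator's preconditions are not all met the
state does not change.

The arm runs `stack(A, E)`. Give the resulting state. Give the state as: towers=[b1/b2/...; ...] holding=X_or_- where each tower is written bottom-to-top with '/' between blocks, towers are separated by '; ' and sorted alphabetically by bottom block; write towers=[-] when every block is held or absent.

before: towers=[A/G; B; E; F/C/D; H] holding=-
pre[stack(A, E)]: holding(A) no, clear(E) yes, A≠E yes
holding(A) unmet → stack(A, E) is a no-op
after:  towers=[A/G; B; E; F/C/D; H] holding=-

towers=[A/G; B; E; F/C/D; H] holding=-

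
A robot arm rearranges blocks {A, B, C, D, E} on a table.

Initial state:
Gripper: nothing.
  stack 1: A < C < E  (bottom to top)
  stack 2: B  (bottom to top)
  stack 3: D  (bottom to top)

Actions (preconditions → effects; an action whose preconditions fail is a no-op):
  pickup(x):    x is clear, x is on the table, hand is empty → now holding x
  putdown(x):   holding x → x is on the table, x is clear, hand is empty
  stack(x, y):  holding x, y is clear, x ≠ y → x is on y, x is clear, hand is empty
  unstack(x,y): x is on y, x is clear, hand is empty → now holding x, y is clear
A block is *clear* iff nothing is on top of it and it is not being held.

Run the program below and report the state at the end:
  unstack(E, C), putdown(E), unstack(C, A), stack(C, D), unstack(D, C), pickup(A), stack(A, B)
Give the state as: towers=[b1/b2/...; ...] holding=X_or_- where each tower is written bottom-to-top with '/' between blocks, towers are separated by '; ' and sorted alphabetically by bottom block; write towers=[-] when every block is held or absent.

towers=[B/A; D/C; E] holding=-

step 1 (unstack(E, C)): towers=[A/C; B; D] holding=E
step 2 (putdown(E)): towers=[A/C; B; D; E] holding=-
step 3 (unstack(C, A)): towers=[A; B; D; E] holding=C
step 4 (stack(C, D)): towers=[A; B; D/C; E] holding=-
step 5 (unstack(D, C)) [no-op]: towers=[A; B; D/C; E] holding=-
step 6 (pickup(A)): towers=[B; D/C; E] holding=A
step 7 (stack(A, B)): towers=[B/A; D/C; E] holding=-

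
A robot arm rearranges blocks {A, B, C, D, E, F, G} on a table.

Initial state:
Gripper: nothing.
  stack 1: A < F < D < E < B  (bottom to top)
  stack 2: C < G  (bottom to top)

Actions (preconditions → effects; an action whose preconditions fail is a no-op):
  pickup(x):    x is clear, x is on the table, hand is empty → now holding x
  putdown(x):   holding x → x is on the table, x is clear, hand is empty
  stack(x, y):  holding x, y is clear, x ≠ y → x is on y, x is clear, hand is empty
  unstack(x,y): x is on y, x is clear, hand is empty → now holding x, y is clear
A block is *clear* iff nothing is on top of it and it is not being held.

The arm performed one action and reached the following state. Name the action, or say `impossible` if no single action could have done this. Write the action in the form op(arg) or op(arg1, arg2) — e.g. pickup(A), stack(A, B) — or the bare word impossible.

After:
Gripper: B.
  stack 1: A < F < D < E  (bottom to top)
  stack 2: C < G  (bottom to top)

target: towers=[A/F/D/E; C/G] holding=B
     unstack(B, E) → towers=[A/F/D/E; C/G] holding=B  ← match
     unstack(G, C) → towers=[A/F/D/E/B; C] holding=G

unstack(B, E)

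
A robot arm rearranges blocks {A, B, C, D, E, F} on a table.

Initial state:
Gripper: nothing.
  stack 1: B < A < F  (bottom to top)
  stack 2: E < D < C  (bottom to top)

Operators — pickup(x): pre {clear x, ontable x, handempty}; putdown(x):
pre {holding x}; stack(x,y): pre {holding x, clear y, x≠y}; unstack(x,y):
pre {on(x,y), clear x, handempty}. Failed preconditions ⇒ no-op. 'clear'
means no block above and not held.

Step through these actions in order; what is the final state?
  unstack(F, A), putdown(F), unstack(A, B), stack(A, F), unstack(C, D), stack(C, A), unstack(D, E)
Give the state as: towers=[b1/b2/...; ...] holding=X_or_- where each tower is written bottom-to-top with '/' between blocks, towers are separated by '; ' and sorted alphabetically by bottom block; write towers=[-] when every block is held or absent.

towers=[B; E; F/A/C] holding=D

step 1 (unstack(F, A)): towers=[B/A; E/D/C] holding=F
step 2 (putdown(F)): towers=[B/A; E/D/C; F] holding=-
step 3 (unstack(A, B)): towers=[B; E/D/C; F] holding=A
step 4 (stack(A, F)): towers=[B; E/D/C; F/A] holding=-
step 5 (unstack(C, D)): towers=[B; E/D; F/A] holding=C
step 6 (stack(C, A)): towers=[B; E/D; F/A/C] holding=-
step 7 (unstack(D, E)): towers=[B; E; F/A/C] holding=D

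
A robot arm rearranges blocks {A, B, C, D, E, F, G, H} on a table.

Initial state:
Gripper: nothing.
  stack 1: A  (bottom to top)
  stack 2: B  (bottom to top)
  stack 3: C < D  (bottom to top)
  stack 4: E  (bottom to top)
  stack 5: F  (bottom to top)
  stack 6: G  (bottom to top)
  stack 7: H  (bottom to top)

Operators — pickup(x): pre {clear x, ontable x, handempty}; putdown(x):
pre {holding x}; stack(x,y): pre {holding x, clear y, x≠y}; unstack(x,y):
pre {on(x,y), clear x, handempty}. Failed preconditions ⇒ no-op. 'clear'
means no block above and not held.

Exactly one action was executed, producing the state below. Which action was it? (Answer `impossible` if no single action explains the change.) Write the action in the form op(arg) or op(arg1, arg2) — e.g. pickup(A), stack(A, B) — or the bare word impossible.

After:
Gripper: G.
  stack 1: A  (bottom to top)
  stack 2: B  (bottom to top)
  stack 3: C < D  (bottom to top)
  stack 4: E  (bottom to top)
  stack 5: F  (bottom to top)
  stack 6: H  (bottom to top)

pickup(G)

target: towers=[A; B; C/D; E; F; H] holding=G
         pickup(G) → towers=[A; B; C/D; E; F; H] holding=G  ← match
         pickup(A) → towers=[B; C/D; E; F; G; H] holding=A
         pickup(E) → towers=[A; B; C/D; F; G; H] holding=E
         pickup(H) → towers=[A; B; C/D; E; F; G] holding=H
         pickup(B) → towers=[A; C/D; E; F; G; H] holding=B
         pickup(F) → towers=[A; B; C/D; E; G; H] holding=F
     unstack(D, C) → towers=[A; B; C; E; F; G; H] holding=D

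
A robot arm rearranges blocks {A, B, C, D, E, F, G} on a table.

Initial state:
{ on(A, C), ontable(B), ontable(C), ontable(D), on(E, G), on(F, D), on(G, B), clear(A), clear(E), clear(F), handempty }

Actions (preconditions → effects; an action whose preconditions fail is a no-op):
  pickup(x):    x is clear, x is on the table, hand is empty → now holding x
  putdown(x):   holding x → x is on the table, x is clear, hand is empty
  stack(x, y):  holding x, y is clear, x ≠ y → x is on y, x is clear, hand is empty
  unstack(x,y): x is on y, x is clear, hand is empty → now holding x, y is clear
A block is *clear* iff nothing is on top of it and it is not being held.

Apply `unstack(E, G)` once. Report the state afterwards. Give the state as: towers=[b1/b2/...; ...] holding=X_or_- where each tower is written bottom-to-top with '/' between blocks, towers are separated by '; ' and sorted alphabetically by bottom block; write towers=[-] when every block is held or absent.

before: towers=[B/G/E; C/A; D/F] holding=-
pre[unstack(E, G)]: on(E,G) yes, clear(E) yes, handempty yes
all met → apply unstack(E, G)
after:  towers=[B/G; C/A; D/F] holding=E

towers=[B/G; C/A; D/F] holding=E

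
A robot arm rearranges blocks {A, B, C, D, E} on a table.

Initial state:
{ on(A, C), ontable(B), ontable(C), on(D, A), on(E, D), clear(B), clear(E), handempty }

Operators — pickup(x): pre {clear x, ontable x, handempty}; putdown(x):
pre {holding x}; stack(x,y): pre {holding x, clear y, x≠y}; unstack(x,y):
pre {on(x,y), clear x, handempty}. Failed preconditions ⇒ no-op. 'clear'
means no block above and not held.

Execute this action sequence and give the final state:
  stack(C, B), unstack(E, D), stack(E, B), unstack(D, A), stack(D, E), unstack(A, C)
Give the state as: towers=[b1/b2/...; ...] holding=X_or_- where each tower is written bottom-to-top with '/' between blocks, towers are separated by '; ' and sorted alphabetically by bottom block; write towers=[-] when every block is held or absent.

step 1 (stack(C, B)) [no-op]: towers=[B; C/A/D/E] holding=-
step 2 (unstack(E, D)): towers=[B; C/A/D] holding=E
step 3 (stack(E, B)): towers=[B/E; C/A/D] holding=-
step 4 (unstack(D, A)): towers=[B/E; C/A] holding=D
step 5 (stack(D, E)): towers=[B/E/D; C/A] holding=-
step 6 (unstack(A, C)): towers=[B/E/D; C] holding=A

towers=[B/E/D; C] holding=A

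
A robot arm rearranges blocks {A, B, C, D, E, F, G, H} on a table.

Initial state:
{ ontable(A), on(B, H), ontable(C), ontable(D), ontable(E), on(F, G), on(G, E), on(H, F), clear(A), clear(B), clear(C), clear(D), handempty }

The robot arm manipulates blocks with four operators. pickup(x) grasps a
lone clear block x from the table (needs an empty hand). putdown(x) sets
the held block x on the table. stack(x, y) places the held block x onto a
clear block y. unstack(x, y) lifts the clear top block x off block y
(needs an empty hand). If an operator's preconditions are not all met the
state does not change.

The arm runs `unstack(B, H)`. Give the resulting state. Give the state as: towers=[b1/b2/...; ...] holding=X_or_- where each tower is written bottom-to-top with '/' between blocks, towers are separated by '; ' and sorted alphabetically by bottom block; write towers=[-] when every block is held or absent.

towers=[A; C; D; E/G/F/H] holding=B

before: towers=[A; C; D; E/G/F/H/B] holding=-
pre[unstack(B, H)]: on(B,H) yes, clear(B) yes, handempty yes
all met → apply unstack(B, H)
after:  towers=[A; C; D; E/G/F/H] holding=B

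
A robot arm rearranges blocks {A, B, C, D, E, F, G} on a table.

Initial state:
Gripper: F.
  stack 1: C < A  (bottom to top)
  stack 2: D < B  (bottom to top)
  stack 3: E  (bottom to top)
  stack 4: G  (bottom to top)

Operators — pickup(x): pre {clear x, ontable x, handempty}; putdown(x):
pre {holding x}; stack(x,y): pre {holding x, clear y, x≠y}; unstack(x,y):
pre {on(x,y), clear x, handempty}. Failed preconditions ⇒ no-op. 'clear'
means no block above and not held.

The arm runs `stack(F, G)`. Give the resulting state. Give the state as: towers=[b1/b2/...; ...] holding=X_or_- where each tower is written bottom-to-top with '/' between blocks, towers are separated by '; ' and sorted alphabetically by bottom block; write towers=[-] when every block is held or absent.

before: towers=[C/A; D/B; E; G] holding=F
pre[stack(F, G)]: holding(F) yes, clear(G) yes, F≠G yes
all met → apply stack(F, G)
after:  towers=[C/A; D/B; E; G/F] holding=-

towers=[C/A; D/B; E; G/F] holding=-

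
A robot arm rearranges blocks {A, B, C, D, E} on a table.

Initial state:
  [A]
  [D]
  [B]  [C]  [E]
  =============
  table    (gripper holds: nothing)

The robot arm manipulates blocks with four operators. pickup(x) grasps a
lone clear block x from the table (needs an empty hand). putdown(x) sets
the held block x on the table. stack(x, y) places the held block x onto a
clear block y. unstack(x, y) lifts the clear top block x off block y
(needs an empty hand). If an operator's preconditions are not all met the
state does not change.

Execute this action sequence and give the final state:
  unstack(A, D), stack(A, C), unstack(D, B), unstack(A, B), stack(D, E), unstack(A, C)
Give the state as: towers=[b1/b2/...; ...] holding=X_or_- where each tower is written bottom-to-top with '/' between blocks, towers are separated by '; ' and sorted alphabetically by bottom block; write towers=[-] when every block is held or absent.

towers=[B; C; E/D] holding=A

step 1 (unstack(A, D)): towers=[B/D; C; E] holding=A
step 2 (stack(A, C)): towers=[B/D; C/A; E] holding=-
step 3 (unstack(D, B)): towers=[B; C/A; E] holding=D
step 4 (unstack(A, B)) [no-op]: towers=[B; C/A; E] holding=D
step 5 (stack(D, E)): towers=[B; C/A; E/D] holding=-
step 6 (unstack(A, C)): towers=[B; C; E/D] holding=A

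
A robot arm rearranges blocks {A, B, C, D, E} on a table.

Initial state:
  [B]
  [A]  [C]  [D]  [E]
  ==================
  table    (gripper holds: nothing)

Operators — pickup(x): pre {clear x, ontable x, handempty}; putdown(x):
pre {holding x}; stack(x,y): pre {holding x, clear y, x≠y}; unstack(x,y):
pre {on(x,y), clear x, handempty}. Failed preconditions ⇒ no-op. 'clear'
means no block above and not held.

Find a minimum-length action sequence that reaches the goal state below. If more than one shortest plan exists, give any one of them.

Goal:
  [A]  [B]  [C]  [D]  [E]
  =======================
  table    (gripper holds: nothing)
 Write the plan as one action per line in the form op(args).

step 1 (unstack(B, A)): towers=[A; C; D; E] holding=B
step 2 (putdown(B)): towers=[A; B; C; D; E] holding=-
goal check: towers=[A; B; C; D; E] holding=- — reached (length 2, optimal by BFS)

unstack(B, A)
putdown(B)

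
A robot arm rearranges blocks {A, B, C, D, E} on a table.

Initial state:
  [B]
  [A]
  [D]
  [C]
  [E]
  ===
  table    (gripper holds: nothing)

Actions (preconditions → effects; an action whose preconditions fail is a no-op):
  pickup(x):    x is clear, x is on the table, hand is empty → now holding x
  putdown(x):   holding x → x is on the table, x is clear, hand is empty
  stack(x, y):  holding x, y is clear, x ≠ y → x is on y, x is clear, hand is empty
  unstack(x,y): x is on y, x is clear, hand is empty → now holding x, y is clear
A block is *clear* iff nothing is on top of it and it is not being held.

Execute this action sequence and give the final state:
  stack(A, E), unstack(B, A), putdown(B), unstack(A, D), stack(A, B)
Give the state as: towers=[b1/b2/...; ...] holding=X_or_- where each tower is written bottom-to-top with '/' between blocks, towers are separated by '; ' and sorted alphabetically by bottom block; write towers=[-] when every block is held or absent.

towers=[B/A; E/C/D] holding=-

step 1 (stack(A, E)) [no-op]: towers=[E/C/D/A/B] holding=-
step 2 (unstack(B, A)): towers=[E/C/D/A] holding=B
step 3 (putdown(B)): towers=[B; E/C/D/A] holding=-
step 4 (unstack(A, D)): towers=[B; E/C/D] holding=A
step 5 (stack(A, B)): towers=[B/A; E/C/D] holding=-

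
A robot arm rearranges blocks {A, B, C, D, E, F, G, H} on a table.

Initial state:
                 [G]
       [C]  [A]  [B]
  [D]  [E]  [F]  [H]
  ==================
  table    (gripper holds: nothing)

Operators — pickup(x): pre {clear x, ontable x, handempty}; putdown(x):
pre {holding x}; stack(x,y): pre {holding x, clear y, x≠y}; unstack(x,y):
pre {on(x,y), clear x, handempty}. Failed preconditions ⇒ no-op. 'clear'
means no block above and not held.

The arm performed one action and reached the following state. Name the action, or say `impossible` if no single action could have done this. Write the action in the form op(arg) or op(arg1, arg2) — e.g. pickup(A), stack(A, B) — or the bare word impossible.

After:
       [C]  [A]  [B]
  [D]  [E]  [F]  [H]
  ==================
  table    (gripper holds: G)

target: towers=[D; E/C; F/A; H/B] holding=G
     unstack(G, B) → towers=[D; E/C; F/A; H/B] holding=G  ← match
     unstack(A, F) → towers=[D; E/C; F; H/B/G] holding=A
         pickup(D) → towers=[E/C; F/A; H/B/G] holding=D
     unstack(C, E) → towers=[D; E; F/A; H/B/G] holding=C

unstack(G, B)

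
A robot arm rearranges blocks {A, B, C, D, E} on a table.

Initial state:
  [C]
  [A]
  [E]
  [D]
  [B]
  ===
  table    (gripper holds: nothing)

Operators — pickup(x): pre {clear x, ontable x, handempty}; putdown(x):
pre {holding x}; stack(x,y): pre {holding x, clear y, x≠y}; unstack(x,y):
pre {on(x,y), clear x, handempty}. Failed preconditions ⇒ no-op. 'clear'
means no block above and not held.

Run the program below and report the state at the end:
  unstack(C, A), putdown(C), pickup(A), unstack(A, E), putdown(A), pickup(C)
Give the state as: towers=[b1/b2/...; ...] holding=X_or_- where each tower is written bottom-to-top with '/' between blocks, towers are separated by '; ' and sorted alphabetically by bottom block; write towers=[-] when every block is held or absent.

towers=[A; B/D/E] holding=C

step 1 (unstack(C, A)): towers=[B/D/E/A] holding=C
step 2 (putdown(C)): towers=[B/D/E/A; C] holding=-
step 3 (pickup(A)) [no-op]: towers=[B/D/E/A; C] holding=-
step 4 (unstack(A, E)): towers=[B/D/E; C] holding=A
step 5 (putdown(A)): towers=[A; B/D/E; C] holding=-
step 6 (pickup(C)): towers=[A; B/D/E] holding=C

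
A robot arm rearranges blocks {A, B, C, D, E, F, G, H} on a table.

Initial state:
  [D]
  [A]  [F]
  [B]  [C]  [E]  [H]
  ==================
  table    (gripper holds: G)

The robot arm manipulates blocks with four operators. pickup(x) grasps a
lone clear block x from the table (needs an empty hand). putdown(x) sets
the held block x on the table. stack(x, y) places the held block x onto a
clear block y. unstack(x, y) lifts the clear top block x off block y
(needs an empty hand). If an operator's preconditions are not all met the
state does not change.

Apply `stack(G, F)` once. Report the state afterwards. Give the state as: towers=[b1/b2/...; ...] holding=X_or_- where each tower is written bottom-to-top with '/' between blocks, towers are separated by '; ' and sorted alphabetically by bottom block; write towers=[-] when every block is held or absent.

before: towers=[B/A/D; C/F; E; H] holding=G
pre[stack(G, F)]: holding(G) yes, clear(F) yes, G≠F yes
all met → apply stack(G, F)
after:  towers=[B/A/D; C/F/G; E; H] holding=-

towers=[B/A/D; C/F/G; E; H] holding=-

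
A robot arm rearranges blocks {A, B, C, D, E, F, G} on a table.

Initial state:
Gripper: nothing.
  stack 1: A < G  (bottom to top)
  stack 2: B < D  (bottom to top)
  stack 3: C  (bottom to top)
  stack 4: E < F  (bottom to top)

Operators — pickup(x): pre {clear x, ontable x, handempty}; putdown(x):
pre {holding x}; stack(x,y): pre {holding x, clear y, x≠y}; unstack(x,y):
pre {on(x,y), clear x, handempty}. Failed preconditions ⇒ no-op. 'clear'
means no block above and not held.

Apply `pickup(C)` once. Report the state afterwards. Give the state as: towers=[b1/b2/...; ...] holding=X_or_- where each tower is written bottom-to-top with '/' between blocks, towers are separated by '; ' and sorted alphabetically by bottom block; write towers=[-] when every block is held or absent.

before: towers=[A/G; B/D; C; E/F] holding=-
pre[pickup(C)]: clear(C) yes, ontable(C) yes, handempty yes
all met → apply pickup(C)
after:  towers=[A/G; B/D; E/F] holding=C

towers=[A/G; B/D; E/F] holding=C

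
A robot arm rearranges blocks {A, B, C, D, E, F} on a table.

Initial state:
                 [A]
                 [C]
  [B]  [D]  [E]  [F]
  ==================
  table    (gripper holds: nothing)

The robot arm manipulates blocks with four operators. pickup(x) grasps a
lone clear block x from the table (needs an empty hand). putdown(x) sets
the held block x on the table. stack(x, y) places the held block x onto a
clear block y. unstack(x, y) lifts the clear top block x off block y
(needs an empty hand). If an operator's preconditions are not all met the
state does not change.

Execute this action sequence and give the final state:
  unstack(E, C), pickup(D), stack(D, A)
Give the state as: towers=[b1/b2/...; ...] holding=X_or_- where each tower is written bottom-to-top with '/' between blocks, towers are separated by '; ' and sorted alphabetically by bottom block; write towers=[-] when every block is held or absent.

towers=[B; E; F/C/A/D] holding=-

step 1 (unstack(E, C)) [no-op]: towers=[B; D; E; F/C/A] holding=-
step 2 (pickup(D)): towers=[B; E; F/C/A] holding=D
step 3 (stack(D, A)): towers=[B; E; F/C/A/D] holding=-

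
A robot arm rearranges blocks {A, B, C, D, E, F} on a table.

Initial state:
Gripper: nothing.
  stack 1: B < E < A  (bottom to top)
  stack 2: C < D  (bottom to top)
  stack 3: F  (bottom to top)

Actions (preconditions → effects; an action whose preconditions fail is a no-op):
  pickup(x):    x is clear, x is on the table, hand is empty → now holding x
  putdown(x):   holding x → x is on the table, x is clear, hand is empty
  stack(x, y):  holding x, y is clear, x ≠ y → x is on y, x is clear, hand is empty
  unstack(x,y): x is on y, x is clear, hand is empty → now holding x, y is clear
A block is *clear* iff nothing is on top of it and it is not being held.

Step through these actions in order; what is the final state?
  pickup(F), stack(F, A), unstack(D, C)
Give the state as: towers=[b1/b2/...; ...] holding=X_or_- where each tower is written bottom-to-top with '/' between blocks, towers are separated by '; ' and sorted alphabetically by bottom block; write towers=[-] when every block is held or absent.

step 1 (pickup(F)): towers=[B/E/A; C/D] holding=F
step 2 (stack(F, A)): towers=[B/E/A/F; C/D] holding=-
step 3 (unstack(D, C)): towers=[B/E/A/F; C] holding=D

towers=[B/E/A/F; C] holding=D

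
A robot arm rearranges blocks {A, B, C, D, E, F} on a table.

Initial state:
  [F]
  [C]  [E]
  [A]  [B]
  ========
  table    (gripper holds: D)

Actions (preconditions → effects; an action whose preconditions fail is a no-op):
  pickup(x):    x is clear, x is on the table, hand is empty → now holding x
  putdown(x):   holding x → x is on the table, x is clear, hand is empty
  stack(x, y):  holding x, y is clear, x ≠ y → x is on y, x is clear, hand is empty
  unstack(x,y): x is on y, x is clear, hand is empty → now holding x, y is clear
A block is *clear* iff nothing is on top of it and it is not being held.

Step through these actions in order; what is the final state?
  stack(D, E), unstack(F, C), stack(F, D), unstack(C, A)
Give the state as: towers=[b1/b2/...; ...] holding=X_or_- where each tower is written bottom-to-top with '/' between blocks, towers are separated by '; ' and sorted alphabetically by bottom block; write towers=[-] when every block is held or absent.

towers=[A; B/E/D/F] holding=C

step 1 (stack(D, E)): towers=[A/C/F; B/E/D] holding=-
step 2 (unstack(F, C)): towers=[A/C; B/E/D] holding=F
step 3 (stack(F, D)): towers=[A/C; B/E/D/F] holding=-
step 4 (unstack(C, A)): towers=[A; B/E/D/F] holding=C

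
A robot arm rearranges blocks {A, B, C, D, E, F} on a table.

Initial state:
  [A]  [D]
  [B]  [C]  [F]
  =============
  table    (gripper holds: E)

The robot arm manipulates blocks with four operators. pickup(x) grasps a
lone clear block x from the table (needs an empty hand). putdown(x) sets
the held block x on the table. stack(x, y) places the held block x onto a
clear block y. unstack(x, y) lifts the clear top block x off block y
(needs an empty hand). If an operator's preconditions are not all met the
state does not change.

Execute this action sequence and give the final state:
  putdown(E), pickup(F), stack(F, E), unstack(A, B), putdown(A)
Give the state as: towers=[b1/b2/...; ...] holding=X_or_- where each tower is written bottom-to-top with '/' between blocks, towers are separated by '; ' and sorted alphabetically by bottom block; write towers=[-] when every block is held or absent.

step 1 (putdown(E)): towers=[B/A; C/D; E; F] holding=-
step 2 (pickup(F)): towers=[B/A; C/D; E] holding=F
step 3 (stack(F, E)): towers=[B/A; C/D; E/F] holding=-
step 4 (unstack(A, B)): towers=[B; C/D; E/F] holding=A
step 5 (putdown(A)): towers=[A; B; C/D; E/F] holding=-

towers=[A; B; C/D; E/F] holding=-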